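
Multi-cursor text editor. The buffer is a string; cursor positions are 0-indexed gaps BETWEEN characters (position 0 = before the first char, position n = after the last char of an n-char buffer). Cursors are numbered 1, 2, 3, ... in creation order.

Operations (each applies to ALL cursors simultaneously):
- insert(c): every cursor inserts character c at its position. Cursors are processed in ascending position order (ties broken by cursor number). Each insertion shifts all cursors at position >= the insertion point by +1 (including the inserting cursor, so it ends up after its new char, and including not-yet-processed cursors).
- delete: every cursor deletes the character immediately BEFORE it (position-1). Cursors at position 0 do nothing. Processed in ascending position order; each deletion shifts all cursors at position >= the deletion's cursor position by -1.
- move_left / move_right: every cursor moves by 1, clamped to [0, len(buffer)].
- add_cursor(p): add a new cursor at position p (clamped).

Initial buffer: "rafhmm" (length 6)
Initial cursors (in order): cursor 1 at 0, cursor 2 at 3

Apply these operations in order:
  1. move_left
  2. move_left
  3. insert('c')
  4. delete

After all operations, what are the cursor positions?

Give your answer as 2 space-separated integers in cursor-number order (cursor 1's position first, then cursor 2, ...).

Answer: 0 1

Derivation:
After op 1 (move_left): buffer="rafhmm" (len 6), cursors c1@0 c2@2, authorship ......
After op 2 (move_left): buffer="rafhmm" (len 6), cursors c1@0 c2@1, authorship ......
After op 3 (insert('c')): buffer="crcafhmm" (len 8), cursors c1@1 c2@3, authorship 1.2.....
After op 4 (delete): buffer="rafhmm" (len 6), cursors c1@0 c2@1, authorship ......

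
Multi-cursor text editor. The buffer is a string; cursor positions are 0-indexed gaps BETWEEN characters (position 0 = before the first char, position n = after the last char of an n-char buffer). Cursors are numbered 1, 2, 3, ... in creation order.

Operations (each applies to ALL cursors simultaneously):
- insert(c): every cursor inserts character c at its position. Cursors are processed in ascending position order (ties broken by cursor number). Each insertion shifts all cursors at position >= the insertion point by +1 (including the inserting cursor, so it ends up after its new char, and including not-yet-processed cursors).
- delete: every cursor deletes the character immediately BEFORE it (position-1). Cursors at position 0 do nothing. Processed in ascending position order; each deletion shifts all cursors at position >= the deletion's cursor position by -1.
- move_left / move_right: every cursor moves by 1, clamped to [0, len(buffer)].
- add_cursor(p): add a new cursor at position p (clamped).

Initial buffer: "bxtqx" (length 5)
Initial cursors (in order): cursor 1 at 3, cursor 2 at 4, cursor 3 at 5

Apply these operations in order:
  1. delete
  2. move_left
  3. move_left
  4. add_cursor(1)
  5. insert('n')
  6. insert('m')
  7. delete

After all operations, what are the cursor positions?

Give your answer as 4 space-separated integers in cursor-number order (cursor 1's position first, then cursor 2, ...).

After op 1 (delete): buffer="bx" (len 2), cursors c1@2 c2@2 c3@2, authorship ..
After op 2 (move_left): buffer="bx" (len 2), cursors c1@1 c2@1 c3@1, authorship ..
After op 3 (move_left): buffer="bx" (len 2), cursors c1@0 c2@0 c3@0, authorship ..
After op 4 (add_cursor(1)): buffer="bx" (len 2), cursors c1@0 c2@0 c3@0 c4@1, authorship ..
After op 5 (insert('n')): buffer="nnnbnx" (len 6), cursors c1@3 c2@3 c3@3 c4@5, authorship 123.4.
After op 6 (insert('m')): buffer="nnnmmmbnmx" (len 10), cursors c1@6 c2@6 c3@6 c4@9, authorship 123123.44.
After op 7 (delete): buffer="nnnbnx" (len 6), cursors c1@3 c2@3 c3@3 c4@5, authorship 123.4.

Answer: 3 3 3 5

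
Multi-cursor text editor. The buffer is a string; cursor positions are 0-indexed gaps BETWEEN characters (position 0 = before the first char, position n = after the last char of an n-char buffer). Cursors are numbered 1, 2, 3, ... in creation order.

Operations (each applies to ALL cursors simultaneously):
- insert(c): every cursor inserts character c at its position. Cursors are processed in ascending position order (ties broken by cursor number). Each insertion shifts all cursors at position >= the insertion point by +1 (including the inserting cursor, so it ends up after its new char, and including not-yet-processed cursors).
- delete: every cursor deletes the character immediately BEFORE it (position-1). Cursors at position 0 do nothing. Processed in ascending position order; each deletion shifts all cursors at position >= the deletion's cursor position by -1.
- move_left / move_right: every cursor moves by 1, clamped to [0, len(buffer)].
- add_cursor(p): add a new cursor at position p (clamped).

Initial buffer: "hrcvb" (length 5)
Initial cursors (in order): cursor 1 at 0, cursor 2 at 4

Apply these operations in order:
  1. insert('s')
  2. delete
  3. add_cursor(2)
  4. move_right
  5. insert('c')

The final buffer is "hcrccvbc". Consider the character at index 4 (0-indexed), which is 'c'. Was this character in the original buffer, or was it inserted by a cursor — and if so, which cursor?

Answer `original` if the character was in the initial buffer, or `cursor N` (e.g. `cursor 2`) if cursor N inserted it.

Answer: cursor 3

Derivation:
After op 1 (insert('s')): buffer="shrcvsb" (len 7), cursors c1@1 c2@6, authorship 1....2.
After op 2 (delete): buffer="hrcvb" (len 5), cursors c1@0 c2@4, authorship .....
After op 3 (add_cursor(2)): buffer="hrcvb" (len 5), cursors c1@0 c3@2 c2@4, authorship .....
After op 4 (move_right): buffer="hrcvb" (len 5), cursors c1@1 c3@3 c2@5, authorship .....
After op 5 (insert('c')): buffer="hcrccvbc" (len 8), cursors c1@2 c3@5 c2@8, authorship .1..3..2
Authorship (.=original, N=cursor N): . 1 . . 3 . . 2
Index 4: author = 3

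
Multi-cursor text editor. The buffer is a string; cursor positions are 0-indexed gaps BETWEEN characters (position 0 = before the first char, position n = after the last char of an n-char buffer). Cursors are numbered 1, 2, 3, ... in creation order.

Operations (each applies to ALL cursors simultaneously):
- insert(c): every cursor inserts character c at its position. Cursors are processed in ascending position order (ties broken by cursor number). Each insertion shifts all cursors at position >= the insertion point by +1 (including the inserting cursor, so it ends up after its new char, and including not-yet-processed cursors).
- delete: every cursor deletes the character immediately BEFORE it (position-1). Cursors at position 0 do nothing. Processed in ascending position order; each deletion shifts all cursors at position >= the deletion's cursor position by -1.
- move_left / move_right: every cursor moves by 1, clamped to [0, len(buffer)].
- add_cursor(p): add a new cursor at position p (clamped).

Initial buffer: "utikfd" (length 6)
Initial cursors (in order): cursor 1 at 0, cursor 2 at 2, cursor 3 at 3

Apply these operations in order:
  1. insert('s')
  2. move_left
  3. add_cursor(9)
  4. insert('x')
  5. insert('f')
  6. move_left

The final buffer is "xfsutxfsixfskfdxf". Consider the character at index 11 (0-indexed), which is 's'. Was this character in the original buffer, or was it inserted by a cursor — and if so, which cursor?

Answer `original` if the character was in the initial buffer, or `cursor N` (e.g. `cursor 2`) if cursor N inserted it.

Answer: cursor 3

Derivation:
After op 1 (insert('s')): buffer="sutsiskfd" (len 9), cursors c1@1 c2@4 c3@6, authorship 1..2.3...
After op 2 (move_left): buffer="sutsiskfd" (len 9), cursors c1@0 c2@3 c3@5, authorship 1..2.3...
After op 3 (add_cursor(9)): buffer="sutsiskfd" (len 9), cursors c1@0 c2@3 c3@5 c4@9, authorship 1..2.3...
After op 4 (insert('x')): buffer="xsutxsixskfdx" (len 13), cursors c1@1 c2@5 c3@8 c4@13, authorship 11..22.33...4
After op 5 (insert('f')): buffer="xfsutxfsixfskfdxf" (len 17), cursors c1@2 c2@7 c3@11 c4@17, authorship 111..222.333...44
After op 6 (move_left): buffer="xfsutxfsixfskfdxf" (len 17), cursors c1@1 c2@6 c3@10 c4@16, authorship 111..222.333...44
Authorship (.=original, N=cursor N): 1 1 1 . . 2 2 2 . 3 3 3 . . . 4 4
Index 11: author = 3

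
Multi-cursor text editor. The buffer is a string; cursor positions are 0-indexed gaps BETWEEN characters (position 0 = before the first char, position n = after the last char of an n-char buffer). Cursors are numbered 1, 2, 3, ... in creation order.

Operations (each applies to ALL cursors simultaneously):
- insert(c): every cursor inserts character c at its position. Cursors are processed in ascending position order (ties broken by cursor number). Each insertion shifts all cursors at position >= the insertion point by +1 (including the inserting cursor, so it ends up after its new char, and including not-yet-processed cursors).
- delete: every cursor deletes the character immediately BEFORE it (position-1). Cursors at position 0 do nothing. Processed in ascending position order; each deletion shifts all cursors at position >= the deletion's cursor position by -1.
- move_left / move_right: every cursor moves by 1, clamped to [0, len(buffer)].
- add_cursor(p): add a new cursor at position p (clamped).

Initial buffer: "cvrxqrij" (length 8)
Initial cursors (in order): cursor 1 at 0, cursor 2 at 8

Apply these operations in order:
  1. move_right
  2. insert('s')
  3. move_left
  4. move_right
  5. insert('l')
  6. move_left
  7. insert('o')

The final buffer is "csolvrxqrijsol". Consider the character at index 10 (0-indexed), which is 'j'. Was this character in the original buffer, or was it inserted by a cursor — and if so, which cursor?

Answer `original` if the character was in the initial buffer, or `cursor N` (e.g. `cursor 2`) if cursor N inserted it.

Answer: original

Derivation:
After op 1 (move_right): buffer="cvrxqrij" (len 8), cursors c1@1 c2@8, authorship ........
After op 2 (insert('s')): buffer="csvrxqrijs" (len 10), cursors c1@2 c2@10, authorship .1.......2
After op 3 (move_left): buffer="csvrxqrijs" (len 10), cursors c1@1 c2@9, authorship .1.......2
After op 4 (move_right): buffer="csvrxqrijs" (len 10), cursors c1@2 c2@10, authorship .1.......2
After op 5 (insert('l')): buffer="cslvrxqrijsl" (len 12), cursors c1@3 c2@12, authorship .11.......22
After op 6 (move_left): buffer="cslvrxqrijsl" (len 12), cursors c1@2 c2@11, authorship .11.......22
After op 7 (insert('o')): buffer="csolvrxqrijsol" (len 14), cursors c1@3 c2@13, authorship .111.......222
Authorship (.=original, N=cursor N): . 1 1 1 . . . . . . . 2 2 2
Index 10: author = original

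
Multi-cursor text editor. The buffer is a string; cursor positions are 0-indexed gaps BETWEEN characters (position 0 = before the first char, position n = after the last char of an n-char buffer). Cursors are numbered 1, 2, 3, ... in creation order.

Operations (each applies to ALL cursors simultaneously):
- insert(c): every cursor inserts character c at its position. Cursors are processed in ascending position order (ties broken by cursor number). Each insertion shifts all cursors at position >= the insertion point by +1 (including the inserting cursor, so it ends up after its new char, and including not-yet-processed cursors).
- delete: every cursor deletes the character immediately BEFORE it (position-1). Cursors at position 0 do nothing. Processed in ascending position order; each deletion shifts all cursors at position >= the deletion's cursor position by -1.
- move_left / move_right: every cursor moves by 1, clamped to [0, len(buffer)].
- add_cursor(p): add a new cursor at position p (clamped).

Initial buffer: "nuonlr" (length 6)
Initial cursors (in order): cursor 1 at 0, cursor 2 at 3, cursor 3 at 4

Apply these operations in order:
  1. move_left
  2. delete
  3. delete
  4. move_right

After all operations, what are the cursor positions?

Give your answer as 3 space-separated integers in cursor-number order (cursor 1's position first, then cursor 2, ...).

After op 1 (move_left): buffer="nuonlr" (len 6), cursors c1@0 c2@2 c3@3, authorship ......
After op 2 (delete): buffer="nnlr" (len 4), cursors c1@0 c2@1 c3@1, authorship ....
After op 3 (delete): buffer="nlr" (len 3), cursors c1@0 c2@0 c3@0, authorship ...
After op 4 (move_right): buffer="nlr" (len 3), cursors c1@1 c2@1 c3@1, authorship ...

Answer: 1 1 1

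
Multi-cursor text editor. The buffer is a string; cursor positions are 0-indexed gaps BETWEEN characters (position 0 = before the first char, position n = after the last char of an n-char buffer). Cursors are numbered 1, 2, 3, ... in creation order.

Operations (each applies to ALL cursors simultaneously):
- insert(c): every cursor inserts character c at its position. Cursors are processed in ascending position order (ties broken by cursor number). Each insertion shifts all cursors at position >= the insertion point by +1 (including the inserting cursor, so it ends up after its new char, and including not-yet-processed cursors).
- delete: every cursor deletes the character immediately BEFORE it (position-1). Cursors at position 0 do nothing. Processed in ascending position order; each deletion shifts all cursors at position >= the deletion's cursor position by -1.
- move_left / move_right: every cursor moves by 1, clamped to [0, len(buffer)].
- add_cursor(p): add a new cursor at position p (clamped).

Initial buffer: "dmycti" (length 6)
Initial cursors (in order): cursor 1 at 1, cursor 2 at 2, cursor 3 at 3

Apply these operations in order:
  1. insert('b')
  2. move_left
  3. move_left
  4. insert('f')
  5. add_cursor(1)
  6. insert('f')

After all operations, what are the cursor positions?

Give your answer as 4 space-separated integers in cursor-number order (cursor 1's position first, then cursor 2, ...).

After op 1 (insert('b')): buffer="dbmbybcti" (len 9), cursors c1@2 c2@4 c3@6, authorship .1.2.3...
After op 2 (move_left): buffer="dbmbybcti" (len 9), cursors c1@1 c2@3 c3@5, authorship .1.2.3...
After op 3 (move_left): buffer="dbmbybcti" (len 9), cursors c1@0 c2@2 c3@4, authorship .1.2.3...
After op 4 (insert('f')): buffer="fdbfmbfybcti" (len 12), cursors c1@1 c2@4 c3@7, authorship 1.12.23.3...
After op 5 (add_cursor(1)): buffer="fdbfmbfybcti" (len 12), cursors c1@1 c4@1 c2@4 c3@7, authorship 1.12.23.3...
After op 6 (insert('f')): buffer="fffdbffmbffybcti" (len 16), cursors c1@3 c4@3 c2@7 c3@11, authorship 114.122.233.3...

Answer: 3 7 11 3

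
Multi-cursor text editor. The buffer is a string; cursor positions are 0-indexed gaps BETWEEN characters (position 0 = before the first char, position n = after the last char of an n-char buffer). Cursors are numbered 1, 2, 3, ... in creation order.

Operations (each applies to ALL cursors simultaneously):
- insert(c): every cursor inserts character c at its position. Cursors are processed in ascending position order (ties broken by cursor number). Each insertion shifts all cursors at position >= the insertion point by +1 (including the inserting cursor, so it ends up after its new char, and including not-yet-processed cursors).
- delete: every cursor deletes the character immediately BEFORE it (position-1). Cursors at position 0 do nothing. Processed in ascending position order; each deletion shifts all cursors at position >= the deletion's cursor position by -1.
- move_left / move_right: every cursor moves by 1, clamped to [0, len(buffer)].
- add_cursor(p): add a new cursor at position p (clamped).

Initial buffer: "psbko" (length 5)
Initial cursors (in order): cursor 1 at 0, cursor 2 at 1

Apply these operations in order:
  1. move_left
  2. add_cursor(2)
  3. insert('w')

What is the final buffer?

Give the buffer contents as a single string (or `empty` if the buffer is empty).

Answer: wwpswbko

Derivation:
After op 1 (move_left): buffer="psbko" (len 5), cursors c1@0 c2@0, authorship .....
After op 2 (add_cursor(2)): buffer="psbko" (len 5), cursors c1@0 c2@0 c3@2, authorship .....
After op 3 (insert('w')): buffer="wwpswbko" (len 8), cursors c1@2 c2@2 c3@5, authorship 12..3...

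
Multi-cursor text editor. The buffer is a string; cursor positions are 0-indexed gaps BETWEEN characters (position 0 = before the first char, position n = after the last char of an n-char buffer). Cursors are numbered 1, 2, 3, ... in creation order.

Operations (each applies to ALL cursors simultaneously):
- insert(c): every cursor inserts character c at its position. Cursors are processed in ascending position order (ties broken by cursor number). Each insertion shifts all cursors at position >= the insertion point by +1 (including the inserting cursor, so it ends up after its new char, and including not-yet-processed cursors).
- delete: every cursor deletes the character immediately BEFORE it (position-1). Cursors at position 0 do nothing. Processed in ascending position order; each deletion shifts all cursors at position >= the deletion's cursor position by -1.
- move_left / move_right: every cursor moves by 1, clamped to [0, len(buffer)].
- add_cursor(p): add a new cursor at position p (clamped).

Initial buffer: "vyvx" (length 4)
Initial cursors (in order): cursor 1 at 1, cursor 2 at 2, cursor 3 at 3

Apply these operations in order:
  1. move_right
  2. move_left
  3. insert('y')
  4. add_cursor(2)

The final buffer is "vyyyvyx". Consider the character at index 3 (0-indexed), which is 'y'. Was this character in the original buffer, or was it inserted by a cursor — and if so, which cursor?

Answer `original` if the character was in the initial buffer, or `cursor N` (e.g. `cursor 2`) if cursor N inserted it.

After op 1 (move_right): buffer="vyvx" (len 4), cursors c1@2 c2@3 c3@4, authorship ....
After op 2 (move_left): buffer="vyvx" (len 4), cursors c1@1 c2@2 c3@3, authorship ....
After op 3 (insert('y')): buffer="vyyyvyx" (len 7), cursors c1@2 c2@4 c3@6, authorship .1.2.3.
After op 4 (add_cursor(2)): buffer="vyyyvyx" (len 7), cursors c1@2 c4@2 c2@4 c3@6, authorship .1.2.3.
Authorship (.=original, N=cursor N): . 1 . 2 . 3 .
Index 3: author = 2

Answer: cursor 2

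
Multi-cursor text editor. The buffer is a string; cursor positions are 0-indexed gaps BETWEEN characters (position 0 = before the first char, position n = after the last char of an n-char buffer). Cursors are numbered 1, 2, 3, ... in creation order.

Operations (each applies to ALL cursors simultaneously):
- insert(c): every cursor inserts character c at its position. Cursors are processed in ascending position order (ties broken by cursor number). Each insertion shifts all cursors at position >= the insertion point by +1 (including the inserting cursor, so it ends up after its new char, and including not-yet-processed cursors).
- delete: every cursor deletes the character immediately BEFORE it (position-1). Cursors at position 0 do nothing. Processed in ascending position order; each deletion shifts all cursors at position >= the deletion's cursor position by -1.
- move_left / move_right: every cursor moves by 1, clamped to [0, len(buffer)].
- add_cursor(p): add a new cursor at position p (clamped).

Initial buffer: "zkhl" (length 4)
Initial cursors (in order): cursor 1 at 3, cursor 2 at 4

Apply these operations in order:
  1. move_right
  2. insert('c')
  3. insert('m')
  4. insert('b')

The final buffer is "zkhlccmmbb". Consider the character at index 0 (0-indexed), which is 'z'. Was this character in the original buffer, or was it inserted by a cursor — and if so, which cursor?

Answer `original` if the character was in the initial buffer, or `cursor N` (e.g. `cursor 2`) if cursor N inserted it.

After op 1 (move_right): buffer="zkhl" (len 4), cursors c1@4 c2@4, authorship ....
After op 2 (insert('c')): buffer="zkhlcc" (len 6), cursors c1@6 c2@6, authorship ....12
After op 3 (insert('m')): buffer="zkhlccmm" (len 8), cursors c1@8 c2@8, authorship ....1212
After op 4 (insert('b')): buffer="zkhlccmmbb" (len 10), cursors c1@10 c2@10, authorship ....121212
Authorship (.=original, N=cursor N): . . . . 1 2 1 2 1 2
Index 0: author = original

Answer: original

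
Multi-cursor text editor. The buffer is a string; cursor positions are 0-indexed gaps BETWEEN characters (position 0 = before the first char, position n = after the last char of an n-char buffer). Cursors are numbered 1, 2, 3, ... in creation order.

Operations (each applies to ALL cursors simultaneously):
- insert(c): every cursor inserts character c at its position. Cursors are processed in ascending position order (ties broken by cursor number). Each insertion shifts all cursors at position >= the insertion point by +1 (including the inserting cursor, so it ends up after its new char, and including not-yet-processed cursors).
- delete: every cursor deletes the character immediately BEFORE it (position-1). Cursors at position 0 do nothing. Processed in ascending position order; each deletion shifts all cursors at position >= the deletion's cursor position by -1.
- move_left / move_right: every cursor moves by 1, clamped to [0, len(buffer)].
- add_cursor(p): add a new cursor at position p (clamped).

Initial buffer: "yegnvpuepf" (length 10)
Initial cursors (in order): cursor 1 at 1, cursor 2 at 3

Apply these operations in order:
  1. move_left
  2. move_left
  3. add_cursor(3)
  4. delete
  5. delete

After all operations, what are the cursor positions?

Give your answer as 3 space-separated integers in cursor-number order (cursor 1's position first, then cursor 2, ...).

Answer: 0 0 0

Derivation:
After op 1 (move_left): buffer="yegnvpuepf" (len 10), cursors c1@0 c2@2, authorship ..........
After op 2 (move_left): buffer="yegnvpuepf" (len 10), cursors c1@0 c2@1, authorship ..........
After op 3 (add_cursor(3)): buffer="yegnvpuepf" (len 10), cursors c1@0 c2@1 c3@3, authorship ..........
After op 4 (delete): buffer="envpuepf" (len 8), cursors c1@0 c2@0 c3@1, authorship ........
After op 5 (delete): buffer="nvpuepf" (len 7), cursors c1@0 c2@0 c3@0, authorship .......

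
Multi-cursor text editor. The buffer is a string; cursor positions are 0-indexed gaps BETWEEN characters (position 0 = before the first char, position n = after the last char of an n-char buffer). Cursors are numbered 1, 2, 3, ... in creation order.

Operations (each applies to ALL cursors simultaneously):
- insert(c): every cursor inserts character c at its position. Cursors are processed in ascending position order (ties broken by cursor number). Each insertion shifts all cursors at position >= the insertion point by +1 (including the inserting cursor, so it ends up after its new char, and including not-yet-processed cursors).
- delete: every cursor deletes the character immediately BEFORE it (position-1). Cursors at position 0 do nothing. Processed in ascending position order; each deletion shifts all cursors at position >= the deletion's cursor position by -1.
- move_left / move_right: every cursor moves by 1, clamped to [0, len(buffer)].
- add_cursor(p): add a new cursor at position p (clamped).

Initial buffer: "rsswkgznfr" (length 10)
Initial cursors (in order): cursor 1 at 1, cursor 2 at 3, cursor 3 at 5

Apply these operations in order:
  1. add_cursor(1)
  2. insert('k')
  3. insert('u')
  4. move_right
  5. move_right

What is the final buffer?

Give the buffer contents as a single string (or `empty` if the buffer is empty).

After op 1 (add_cursor(1)): buffer="rsswkgznfr" (len 10), cursors c1@1 c4@1 c2@3 c3@5, authorship ..........
After op 2 (insert('k')): buffer="rkksskwkkgznfr" (len 14), cursors c1@3 c4@3 c2@6 c3@9, authorship .14..2..3.....
After op 3 (insert('u')): buffer="rkkuusskuwkkugznfr" (len 18), cursors c1@5 c4@5 c2@9 c3@13, authorship .1414..22..33.....
After op 4 (move_right): buffer="rkkuusskuwkkugznfr" (len 18), cursors c1@6 c4@6 c2@10 c3@14, authorship .1414..22..33.....
After op 5 (move_right): buffer="rkkuusskuwkkugznfr" (len 18), cursors c1@7 c4@7 c2@11 c3@15, authorship .1414..22..33.....

Answer: rkkuusskuwkkugznfr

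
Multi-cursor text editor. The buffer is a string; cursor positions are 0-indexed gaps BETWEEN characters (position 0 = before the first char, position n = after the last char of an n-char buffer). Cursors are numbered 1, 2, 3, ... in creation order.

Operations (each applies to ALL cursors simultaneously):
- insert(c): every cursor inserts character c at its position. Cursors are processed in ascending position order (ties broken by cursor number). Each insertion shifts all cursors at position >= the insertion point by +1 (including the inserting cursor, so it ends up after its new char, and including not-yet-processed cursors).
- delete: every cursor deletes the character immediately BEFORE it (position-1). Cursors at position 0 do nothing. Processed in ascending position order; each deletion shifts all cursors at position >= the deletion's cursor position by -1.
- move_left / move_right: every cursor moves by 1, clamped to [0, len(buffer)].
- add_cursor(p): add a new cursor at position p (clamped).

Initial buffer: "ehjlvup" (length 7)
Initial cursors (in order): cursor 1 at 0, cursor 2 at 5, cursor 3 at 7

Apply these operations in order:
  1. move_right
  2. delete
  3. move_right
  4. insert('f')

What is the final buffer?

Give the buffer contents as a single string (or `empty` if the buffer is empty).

After op 1 (move_right): buffer="ehjlvup" (len 7), cursors c1@1 c2@6 c3@7, authorship .......
After op 2 (delete): buffer="hjlv" (len 4), cursors c1@0 c2@4 c3@4, authorship ....
After op 3 (move_right): buffer="hjlv" (len 4), cursors c1@1 c2@4 c3@4, authorship ....
After op 4 (insert('f')): buffer="hfjlvff" (len 7), cursors c1@2 c2@7 c3@7, authorship .1...23

Answer: hfjlvff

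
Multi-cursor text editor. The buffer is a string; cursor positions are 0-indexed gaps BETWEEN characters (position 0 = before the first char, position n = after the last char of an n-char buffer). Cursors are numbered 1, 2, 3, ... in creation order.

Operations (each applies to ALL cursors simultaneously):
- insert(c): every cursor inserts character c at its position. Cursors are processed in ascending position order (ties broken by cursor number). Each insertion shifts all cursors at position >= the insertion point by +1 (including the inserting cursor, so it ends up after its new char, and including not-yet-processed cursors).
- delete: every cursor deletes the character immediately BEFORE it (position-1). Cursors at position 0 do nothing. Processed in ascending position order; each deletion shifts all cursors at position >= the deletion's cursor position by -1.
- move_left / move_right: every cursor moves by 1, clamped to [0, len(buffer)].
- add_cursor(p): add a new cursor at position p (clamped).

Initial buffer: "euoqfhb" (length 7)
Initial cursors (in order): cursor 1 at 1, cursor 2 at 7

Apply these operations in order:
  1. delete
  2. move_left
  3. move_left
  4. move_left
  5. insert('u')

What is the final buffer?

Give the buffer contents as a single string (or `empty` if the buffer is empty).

After op 1 (delete): buffer="uoqfh" (len 5), cursors c1@0 c2@5, authorship .....
After op 2 (move_left): buffer="uoqfh" (len 5), cursors c1@0 c2@4, authorship .....
After op 3 (move_left): buffer="uoqfh" (len 5), cursors c1@0 c2@3, authorship .....
After op 4 (move_left): buffer="uoqfh" (len 5), cursors c1@0 c2@2, authorship .....
After op 5 (insert('u')): buffer="uuouqfh" (len 7), cursors c1@1 c2@4, authorship 1..2...

Answer: uuouqfh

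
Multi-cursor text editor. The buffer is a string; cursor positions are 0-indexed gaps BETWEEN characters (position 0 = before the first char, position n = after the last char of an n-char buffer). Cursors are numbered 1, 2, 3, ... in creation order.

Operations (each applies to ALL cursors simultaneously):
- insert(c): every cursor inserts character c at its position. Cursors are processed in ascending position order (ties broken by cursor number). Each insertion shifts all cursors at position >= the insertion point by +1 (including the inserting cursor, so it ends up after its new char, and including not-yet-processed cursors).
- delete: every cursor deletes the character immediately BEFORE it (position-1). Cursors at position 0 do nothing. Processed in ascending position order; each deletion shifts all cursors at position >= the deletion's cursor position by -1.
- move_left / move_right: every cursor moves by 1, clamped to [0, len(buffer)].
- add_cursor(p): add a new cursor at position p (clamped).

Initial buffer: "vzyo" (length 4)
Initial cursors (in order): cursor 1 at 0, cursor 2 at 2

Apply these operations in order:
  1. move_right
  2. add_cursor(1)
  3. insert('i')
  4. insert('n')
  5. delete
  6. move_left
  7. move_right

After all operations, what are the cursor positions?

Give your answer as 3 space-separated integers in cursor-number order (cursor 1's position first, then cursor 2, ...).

After op 1 (move_right): buffer="vzyo" (len 4), cursors c1@1 c2@3, authorship ....
After op 2 (add_cursor(1)): buffer="vzyo" (len 4), cursors c1@1 c3@1 c2@3, authorship ....
After op 3 (insert('i')): buffer="viizyio" (len 7), cursors c1@3 c3@3 c2@6, authorship .13..2.
After op 4 (insert('n')): buffer="viinnzyino" (len 10), cursors c1@5 c3@5 c2@9, authorship .1313..22.
After op 5 (delete): buffer="viizyio" (len 7), cursors c1@3 c3@3 c2@6, authorship .13..2.
After op 6 (move_left): buffer="viizyio" (len 7), cursors c1@2 c3@2 c2@5, authorship .13..2.
After op 7 (move_right): buffer="viizyio" (len 7), cursors c1@3 c3@3 c2@6, authorship .13..2.

Answer: 3 6 3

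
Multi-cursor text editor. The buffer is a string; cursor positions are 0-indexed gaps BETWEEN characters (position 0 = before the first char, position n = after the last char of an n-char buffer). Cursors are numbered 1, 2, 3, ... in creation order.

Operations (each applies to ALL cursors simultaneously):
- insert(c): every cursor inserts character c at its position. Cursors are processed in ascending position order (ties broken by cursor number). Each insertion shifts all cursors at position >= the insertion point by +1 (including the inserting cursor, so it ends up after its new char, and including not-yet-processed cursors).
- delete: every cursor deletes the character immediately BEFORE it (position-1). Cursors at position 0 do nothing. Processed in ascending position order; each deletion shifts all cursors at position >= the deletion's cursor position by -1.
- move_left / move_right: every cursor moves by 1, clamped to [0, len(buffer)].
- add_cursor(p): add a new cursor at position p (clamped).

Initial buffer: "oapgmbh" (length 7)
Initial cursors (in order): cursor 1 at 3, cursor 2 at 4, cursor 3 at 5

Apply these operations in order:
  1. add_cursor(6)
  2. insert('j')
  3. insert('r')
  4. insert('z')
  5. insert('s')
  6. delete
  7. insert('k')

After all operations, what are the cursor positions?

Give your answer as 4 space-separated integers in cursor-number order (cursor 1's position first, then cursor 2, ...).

Answer: 7 12 17 22

Derivation:
After op 1 (add_cursor(6)): buffer="oapgmbh" (len 7), cursors c1@3 c2@4 c3@5 c4@6, authorship .......
After op 2 (insert('j')): buffer="oapjgjmjbjh" (len 11), cursors c1@4 c2@6 c3@8 c4@10, authorship ...1.2.3.4.
After op 3 (insert('r')): buffer="oapjrgjrmjrbjrh" (len 15), cursors c1@5 c2@8 c3@11 c4@14, authorship ...11.22.33.44.
After op 4 (insert('z')): buffer="oapjrzgjrzmjrzbjrzh" (len 19), cursors c1@6 c2@10 c3@14 c4@18, authorship ...111.222.333.444.
After op 5 (insert('s')): buffer="oapjrzsgjrzsmjrzsbjrzsh" (len 23), cursors c1@7 c2@12 c3@17 c4@22, authorship ...1111.2222.3333.4444.
After op 6 (delete): buffer="oapjrzgjrzmjrzbjrzh" (len 19), cursors c1@6 c2@10 c3@14 c4@18, authorship ...111.222.333.444.
After op 7 (insert('k')): buffer="oapjrzkgjrzkmjrzkbjrzkh" (len 23), cursors c1@7 c2@12 c3@17 c4@22, authorship ...1111.2222.3333.4444.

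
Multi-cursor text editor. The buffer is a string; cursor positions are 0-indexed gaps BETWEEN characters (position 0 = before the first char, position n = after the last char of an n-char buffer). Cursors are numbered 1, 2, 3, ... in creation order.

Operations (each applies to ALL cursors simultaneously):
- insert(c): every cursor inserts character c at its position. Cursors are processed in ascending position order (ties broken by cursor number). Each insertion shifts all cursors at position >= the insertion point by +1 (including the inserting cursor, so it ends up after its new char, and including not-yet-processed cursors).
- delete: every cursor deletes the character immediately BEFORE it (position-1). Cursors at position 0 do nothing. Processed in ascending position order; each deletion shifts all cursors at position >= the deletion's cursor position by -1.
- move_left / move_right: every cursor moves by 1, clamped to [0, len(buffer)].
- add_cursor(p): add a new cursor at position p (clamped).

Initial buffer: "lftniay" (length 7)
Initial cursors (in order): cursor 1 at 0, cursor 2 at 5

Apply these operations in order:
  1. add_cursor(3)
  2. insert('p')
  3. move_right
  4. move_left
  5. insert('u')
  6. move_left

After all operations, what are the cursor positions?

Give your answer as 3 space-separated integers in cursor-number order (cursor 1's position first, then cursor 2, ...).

Answer: 1 10 6

Derivation:
After op 1 (add_cursor(3)): buffer="lftniay" (len 7), cursors c1@0 c3@3 c2@5, authorship .......
After op 2 (insert('p')): buffer="plftpnipay" (len 10), cursors c1@1 c3@5 c2@8, authorship 1...3..2..
After op 3 (move_right): buffer="plftpnipay" (len 10), cursors c1@2 c3@6 c2@9, authorship 1...3..2..
After op 4 (move_left): buffer="plftpnipay" (len 10), cursors c1@1 c3@5 c2@8, authorship 1...3..2..
After op 5 (insert('u')): buffer="pulftpunipuay" (len 13), cursors c1@2 c3@7 c2@11, authorship 11...33..22..
After op 6 (move_left): buffer="pulftpunipuay" (len 13), cursors c1@1 c3@6 c2@10, authorship 11...33..22..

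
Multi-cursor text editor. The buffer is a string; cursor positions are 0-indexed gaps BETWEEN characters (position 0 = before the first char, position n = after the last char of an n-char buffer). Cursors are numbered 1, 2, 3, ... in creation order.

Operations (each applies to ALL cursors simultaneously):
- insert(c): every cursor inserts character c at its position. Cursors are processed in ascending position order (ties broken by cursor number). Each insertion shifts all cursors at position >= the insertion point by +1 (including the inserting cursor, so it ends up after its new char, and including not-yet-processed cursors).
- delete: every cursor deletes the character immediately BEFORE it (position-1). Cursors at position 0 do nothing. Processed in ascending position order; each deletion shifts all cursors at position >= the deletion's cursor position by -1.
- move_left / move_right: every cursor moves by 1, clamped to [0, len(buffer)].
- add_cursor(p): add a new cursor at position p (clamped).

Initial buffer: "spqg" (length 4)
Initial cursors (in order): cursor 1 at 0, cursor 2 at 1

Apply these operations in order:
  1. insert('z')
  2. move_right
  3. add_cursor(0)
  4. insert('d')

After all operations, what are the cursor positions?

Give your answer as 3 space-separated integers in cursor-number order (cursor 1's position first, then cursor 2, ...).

After op 1 (insert('z')): buffer="zszpqg" (len 6), cursors c1@1 c2@3, authorship 1.2...
After op 2 (move_right): buffer="zszpqg" (len 6), cursors c1@2 c2@4, authorship 1.2...
After op 3 (add_cursor(0)): buffer="zszpqg" (len 6), cursors c3@0 c1@2 c2@4, authorship 1.2...
After op 4 (insert('d')): buffer="dzsdzpdqg" (len 9), cursors c3@1 c1@4 c2@7, authorship 31.12.2..

Answer: 4 7 1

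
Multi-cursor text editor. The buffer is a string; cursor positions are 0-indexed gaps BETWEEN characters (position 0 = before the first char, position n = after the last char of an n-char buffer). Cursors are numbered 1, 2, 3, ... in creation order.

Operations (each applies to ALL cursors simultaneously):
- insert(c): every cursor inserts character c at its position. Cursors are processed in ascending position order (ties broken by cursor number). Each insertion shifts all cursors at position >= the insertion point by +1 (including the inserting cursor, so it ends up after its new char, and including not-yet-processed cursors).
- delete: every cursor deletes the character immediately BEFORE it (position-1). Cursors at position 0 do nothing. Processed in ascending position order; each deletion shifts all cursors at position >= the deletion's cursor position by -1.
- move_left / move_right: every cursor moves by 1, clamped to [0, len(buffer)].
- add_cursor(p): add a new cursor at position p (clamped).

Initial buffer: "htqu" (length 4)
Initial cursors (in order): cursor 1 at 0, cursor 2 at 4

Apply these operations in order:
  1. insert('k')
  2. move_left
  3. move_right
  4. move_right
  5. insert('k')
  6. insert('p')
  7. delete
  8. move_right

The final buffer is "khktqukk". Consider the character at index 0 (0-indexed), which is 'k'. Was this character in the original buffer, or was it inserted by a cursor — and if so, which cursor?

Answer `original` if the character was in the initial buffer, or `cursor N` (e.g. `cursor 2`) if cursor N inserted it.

Answer: cursor 1

Derivation:
After op 1 (insert('k')): buffer="khtquk" (len 6), cursors c1@1 c2@6, authorship 1....2
After op 2 (move_left): buffer="khtquk" (len 6), cursors c1@0 c2@5, authorship 1....2
After op 3 (move_right): buffer="khtquk" (len 6), cursors c1@1 c2@6, authorship 1....2
After op 4 (move_right): buffer="khtquk" (len 6), cursors c1@2 c2@6, authorship 1....2
After op 5 (insert('k')): buffer="khktqukk" (len 8), cursors c1@3 c2@8, authorship 1.1...22
After op 6 (insert('p')): buffer="khkptqukkp" (len 10), cursors c1@4 c2@10, authorship 1.11...222
After op 7 (delete): buffer="khktqukk" (len 8), cursors c1@3 c2@8, authorship 1.1...22
After op 8 (move_right): buffer="khktqukk" (len 8), cursors c1@4 c2@8, authorship 1.1...22
Authorship (.=original, N=cursor N): 1 . 1 . . . 2 2
Index 0: author = 1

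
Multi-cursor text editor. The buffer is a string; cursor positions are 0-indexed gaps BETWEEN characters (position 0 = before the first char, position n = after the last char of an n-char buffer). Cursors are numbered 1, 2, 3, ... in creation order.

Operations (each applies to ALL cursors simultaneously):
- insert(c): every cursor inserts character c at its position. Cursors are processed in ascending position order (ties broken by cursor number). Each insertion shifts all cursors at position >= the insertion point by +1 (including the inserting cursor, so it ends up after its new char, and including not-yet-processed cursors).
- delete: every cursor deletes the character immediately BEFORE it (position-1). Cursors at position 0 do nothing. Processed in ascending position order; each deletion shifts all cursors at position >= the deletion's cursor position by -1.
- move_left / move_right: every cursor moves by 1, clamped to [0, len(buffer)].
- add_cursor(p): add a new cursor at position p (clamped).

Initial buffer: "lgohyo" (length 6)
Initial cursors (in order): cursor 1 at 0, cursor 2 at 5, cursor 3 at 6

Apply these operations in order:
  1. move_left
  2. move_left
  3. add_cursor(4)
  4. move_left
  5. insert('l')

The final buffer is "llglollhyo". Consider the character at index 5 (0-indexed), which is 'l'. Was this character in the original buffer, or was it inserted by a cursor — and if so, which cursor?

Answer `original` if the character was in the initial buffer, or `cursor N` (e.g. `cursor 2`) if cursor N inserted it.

Answer: cursor 3

Derivation:
After op 1 (move_left): buffer="lgohyo" (len 6), cursors c1@0 c2@4 c3@5, authorship ......
After op 2 (move_left): buffer="lgohyo" (len 6), cursors c1@0 c2@3 c3@4, authorship ......
After op 3 (add_cursor(4)): buffer="lgohyo" (len 6), cursors c1@0 c2@3 c3@4 c4@4, authorship ......
After op 4 (move_left): buffer="lgohyo" (len 6), cursors c1@0 c2@2 c3@3 c4@3, authorship ......
After op 5 (insert('l')): buffer="llglollhyo" (len 10), cursors c1@1 c2@4 c3@7 c4@7, authorship 1..2.34...
Authorship (.=original, N=cursor N): 1 . . 2 . 3 4 . . .
Index 5: author = 3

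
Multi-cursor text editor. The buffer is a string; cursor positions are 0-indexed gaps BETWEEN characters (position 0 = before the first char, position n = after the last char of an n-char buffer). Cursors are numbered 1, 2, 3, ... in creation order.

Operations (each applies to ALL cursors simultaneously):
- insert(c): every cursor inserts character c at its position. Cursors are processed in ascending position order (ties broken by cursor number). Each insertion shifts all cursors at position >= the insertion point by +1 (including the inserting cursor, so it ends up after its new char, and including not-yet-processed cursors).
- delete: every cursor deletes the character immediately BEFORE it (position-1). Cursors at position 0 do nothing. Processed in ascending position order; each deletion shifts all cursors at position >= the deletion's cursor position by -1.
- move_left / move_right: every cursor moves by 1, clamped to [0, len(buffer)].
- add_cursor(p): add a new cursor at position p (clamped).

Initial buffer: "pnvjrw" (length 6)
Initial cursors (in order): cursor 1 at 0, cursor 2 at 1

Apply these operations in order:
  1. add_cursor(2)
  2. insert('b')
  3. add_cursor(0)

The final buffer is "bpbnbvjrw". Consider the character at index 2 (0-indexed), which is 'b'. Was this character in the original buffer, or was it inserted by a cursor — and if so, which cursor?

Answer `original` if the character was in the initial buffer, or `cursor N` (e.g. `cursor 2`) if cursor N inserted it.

After op 1 (add_cursor(2)): buffer="pnvjrw" (len 6), cursors c1@0 c2@1 c3@2, authorship ......
After op 2 (insert('b')): buffer="bpbnbvjrw" (len 9), cursors c1@1 c2@3 c3@5, authorship 1.2.3....
After op 3 (add_cursor(0)): buffer="bpbnbvjrw" (len 9), cursors c4@0 c1@1 c2@3 c3@5, authorship 1.2.3....
Authorship (.=original, N=cursor N): 1 . 2 . 3 . . . .
Index 2: author = 2

Answer: cursor 2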